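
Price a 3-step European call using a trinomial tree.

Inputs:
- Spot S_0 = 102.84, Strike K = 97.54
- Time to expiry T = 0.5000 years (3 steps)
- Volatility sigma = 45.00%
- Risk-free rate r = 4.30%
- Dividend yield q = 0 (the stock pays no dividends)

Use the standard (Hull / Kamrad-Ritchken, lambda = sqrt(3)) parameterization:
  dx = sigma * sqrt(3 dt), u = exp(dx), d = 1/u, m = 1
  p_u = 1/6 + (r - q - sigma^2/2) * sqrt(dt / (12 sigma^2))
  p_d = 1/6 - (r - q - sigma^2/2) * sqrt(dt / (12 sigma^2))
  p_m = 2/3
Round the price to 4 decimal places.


Answer: Price = V(0,0) = 16.2251

Derivation:
dt = T/N = 0.166667; dx = sigma*sqrt(3*dt) = 0.318198
u = exp(dx) = 1.374648; d = 1/u = 0.727459
p_u = 0.151411, p_m = 0.666667, p_d = 0.181922
Discount per step: exp(-r*dt) = 0.992859
Stock lattice S(k, j) with j the centered position index:
  k=0: S(0,+0) = 102.8400
  k=1: S(1,-1) = 74.8119; S(1,+0) = 102.8400; S(1,+1) = 141.3689
  k=2: S(2,-2) = 54.4225; S(2,-1) = 74.8119; S(2,+0) = 102.8400; S(2,+1) = 141.3689; S(2,+2) = 194.3325
  k=3: S(3,-3) = 39.5901; S(3,-2) = 54.4225; S(3,-1) = 74.8119; S(3,+0) = 102.8400; S(3,+1) = 141.3689; S(3,+2) = 194.3325; S(3,+3) = 267.1388
Terminal payoffs V(N, j) = max(S_T - K, 0):
  V(3,-3) = 0.000000; V(3,-2) = 0.000000; V(3,-1) = 0.000000; V(3,+0) = 5.300000; V(3,+1) = 43.828850; V(3,+2) = 96.792476; V(3,+3) = 169.598844
Backward induction: V(k, j) = exp(-r*dt) * [p_u * V(k+1, j+1) + p_m * V(k+1, j) + p_d * V(k+1, j-1)]
  V(2,-2) = exp(-r*dt) * [p_u*0.000000 + p_m*0.000000 + p_d*0.000000] = 0.000000
  V(2,-1) = exp(-r*dt) * [p_u*5.300000 + p_m*0.000000 + p_d*0.000000] = 0.796750
  V(2,+0) = exp(-r*dt) * [p_u*43.828850 + p_m*5.300000 + p_d*0.000000] = 10.096904
  V(2,+1) = exp(-r*dt) * [p_u*96.792476 + p_m*43.828850 + p_d*5.300000] = 44.518716
  V(2,+2) = exp(-r*dt) * [p_u*169.598844 + p_m*96.792476 + p_d*43.828850] = 97.479842
  V(1,-1) = exp(-r*dt) * [p_u*10.096904 + p_m*0.796750 + p_d*0.000000] = 2.045244
  V(1,+0) = exp(-r*dt) * [p_u*44.518716 + p_m*10.096904 + p_d*0.796750] = 13.519622
  V(1,+1) = exp(-r*dt) * [p_u*97.479842 + p_m*44.518716 + p_d*10.096904] = 45.945103
  V(0,+0) = exp(-r*dt) * [p_u*45.945103 + p_m*13.519622 + p_d*2.045244] = 16.225075


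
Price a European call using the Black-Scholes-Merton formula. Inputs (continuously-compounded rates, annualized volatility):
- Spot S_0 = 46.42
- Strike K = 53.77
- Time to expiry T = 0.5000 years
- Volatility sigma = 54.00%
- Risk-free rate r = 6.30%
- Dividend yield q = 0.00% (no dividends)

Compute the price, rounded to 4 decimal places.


Answer: Price = 4.9514

Derivation:
d1 = (ln(S/K) + (r - q + 0.5*sigma^2) * T) / (sigma * sqrt(T)) = -0.11152721
d2 = d1 - sigma * sqrt(T) = -0.49336487
exp(-rT) = 0.96899096; exp(-qT) = 1.00000000
C = S_0 * exp(-qT) * N(d1) - K * exp(-rT) * N(d2)
N(d1) = 0.45559914; N(d2) = 0.31087740
C = 46.4200 * 1.00000000 * 0.45559914 - 53.7700 * 0.96899096 * 0.31087740 = 4.9514


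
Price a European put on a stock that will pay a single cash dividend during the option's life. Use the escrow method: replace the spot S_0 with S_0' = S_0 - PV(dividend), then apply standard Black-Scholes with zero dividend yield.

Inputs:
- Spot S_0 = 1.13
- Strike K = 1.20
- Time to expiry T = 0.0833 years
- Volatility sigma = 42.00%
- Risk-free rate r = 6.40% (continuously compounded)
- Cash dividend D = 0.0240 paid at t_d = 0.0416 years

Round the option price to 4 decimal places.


PV(D) = D * exp(-r * t_d) = 0.0240 * 0.99734114 = 0.02393619
S_0' = S_0 - PV(D) = 1.1300 - 0.02393619 = 1.10606381
d1 = (ln(S_0'/K) + (r + sigma^2/2)*T) / (sigma*sqrt(T)) = -0.56786086
d2 = d1 - sigma*sqrt(T) = -0.68908016
exp(-rT) = 0.99468299
N(-d1) = 0.71493527; N(-d2) = 0.75461359
P = K * exp(-rT) * N(-d2) - S_0' * N(-d1) = 1.2000 * 0.99468299 * 0.75461359 - 1.10606381 * 0.71493527 = 0.1100

Answer: Price = 0.1100


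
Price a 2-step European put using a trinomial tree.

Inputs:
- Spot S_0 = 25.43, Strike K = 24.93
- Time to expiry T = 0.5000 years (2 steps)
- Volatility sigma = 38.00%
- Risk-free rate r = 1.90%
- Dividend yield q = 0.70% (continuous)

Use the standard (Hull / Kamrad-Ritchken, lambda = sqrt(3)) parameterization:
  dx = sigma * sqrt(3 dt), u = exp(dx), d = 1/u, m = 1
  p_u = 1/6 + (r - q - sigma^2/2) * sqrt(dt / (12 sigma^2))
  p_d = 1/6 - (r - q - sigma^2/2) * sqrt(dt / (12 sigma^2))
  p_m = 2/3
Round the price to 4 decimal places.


dt = T/N = 0.250000; dx = sigma*sqrt(3*dt) = 0.329090
u = exp(dx) = 1.389702; d = 1/u = 0.719579
p_u = 0.143801, p_m = 0.666667, p_d = 0.189533
Discount per step: exp(-r*dt) = 0.995261
Stock lattice S(k, j) with j the centered position index:
  k=0: S(0,+0) = 25.4300
  k=1: S(1,-1) = 18.2989; S(1,+0) = 25.4300; S(1,+1) = 35.3401
  k=2: S(2,-2) = 13.1675; S(2,-1) = 18.2989; S(2,+0) = 25.4300; S(2,+1) = 35.3401; S(2,+2) = 49.1123
Terminal payoffs V(N, j) = max(K - S_T, 0):
  V(2,-2) = 11.762518; V(2,-1) = 6.631119; V(2,+0) = 0.000000; V(2,+1) = 0.000000; V(2,+2) = 0.000000
Backward induction: V(k, j) = exp(-r*dt) * [p_u * V(k+1, j+1) + p_m * V(k+1, j) + p_d * V(k+1, j-1)]
  V(1,-1) = exp(-r*dt) * [p_u*0.000000 + p_m*6.631119 + p_d*11.762518] = 6.618615
  V(1,+0) = exp(-r*dt) * [p_u*0.000000 + p_m*0.000000 + p_d*6.631119] = 1.250859
  V(1,+1) = exp(-r*dt) * [p_u*0.000000 + p_m*0.000000 + p_d*0.000000] = 0.000000
  V(0,+0) = exp(-r*dt) * [p_u*0.000000 + p_m*1.250859 + p_d*6.618615] = 2.078454

Answer: Price = V(0,0) = 2.0785


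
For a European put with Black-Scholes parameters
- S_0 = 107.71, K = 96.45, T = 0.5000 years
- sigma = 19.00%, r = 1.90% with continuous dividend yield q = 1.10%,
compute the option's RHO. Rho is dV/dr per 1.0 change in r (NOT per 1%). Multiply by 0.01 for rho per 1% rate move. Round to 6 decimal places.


Answer: Rho = -10.336480

Derivation:
d1 = 0.9188122516; d2 = 0.7844619632
phi(d1) = 0.2615717878; exp(-qT) = 0.9945150973; exp(-rT) = 0.9905449824
N(-d2) = 0.2163845462
Rho = -K*T*exp(-rT)*N(-d2) = -96.4500 * 0.5000 * 0.9905449824 * 0.2163845462 = -10.336480


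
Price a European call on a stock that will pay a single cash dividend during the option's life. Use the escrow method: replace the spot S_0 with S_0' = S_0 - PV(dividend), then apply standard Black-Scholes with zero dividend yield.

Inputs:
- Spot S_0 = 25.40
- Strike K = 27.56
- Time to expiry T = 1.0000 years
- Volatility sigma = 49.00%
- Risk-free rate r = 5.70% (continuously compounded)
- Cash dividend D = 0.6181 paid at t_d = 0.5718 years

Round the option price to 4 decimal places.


PV(D) = D * exp(-r * t_d) = 0.6181 * 0.96793282 = 0.59827927
S_0' = S_0 - PV(D) = 25.4000 - 0.59827927 = 24.80172073
d1 = (ln(S_0'/K) + (r + sigma^2/2)*T) / (sigma*sqrt(T)) = 0.14611753
d2 = d1 - sigma*sqrt(T) = -0.34388247
exp(-rT) = 0.94459407
N(d1) = 0.55808570; N(d2) = 0.36546734
C = S_0' * N(d1) - K * exp(-rT) * N(d2) = 24.80172073 * 0.55808570 - 27.5600 * 0.94459407 * 0.36546734 = 4.3273

Answer: Price = 4.3273


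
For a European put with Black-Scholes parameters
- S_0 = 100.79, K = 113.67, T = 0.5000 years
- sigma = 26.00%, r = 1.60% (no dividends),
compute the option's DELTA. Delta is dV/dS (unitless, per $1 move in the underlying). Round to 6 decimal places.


d1 = -0.5186920293; d2 = -0.7025397924
phi(d1) = 0.3487293204; exp(-qT) = 1.0000000000; exp(-rT) = 0.9920319148
N(-d1) = 0.6980122395
Delta = -exp(-qT) * N(-d1) = -1.0000000000 * 0.6980122395 = -0.698012

Answer: Delta = -0.698012


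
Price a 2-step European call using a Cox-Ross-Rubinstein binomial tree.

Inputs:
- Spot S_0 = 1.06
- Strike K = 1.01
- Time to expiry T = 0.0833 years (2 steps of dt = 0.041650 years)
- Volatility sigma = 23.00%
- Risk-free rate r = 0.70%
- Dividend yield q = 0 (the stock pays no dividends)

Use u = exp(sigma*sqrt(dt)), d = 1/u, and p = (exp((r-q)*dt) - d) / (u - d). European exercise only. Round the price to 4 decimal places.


dt = T/N = 0.041650
u = exp(sigma*sqrt(dt)) = 1.048058; d = 1/u = 0.954145
p = (exp((r-q)*dt) - d) / (u - d) = 0.491372
Discount per step: exp(-r*dt) = 0.999708
Stock lattice S(k, i) with i counting down-moves:
  k=0: S(0,0) = 1.0600
  k=1: S(1,0) = 1.1109; S(1,1) = 1.0114
  k=2: S(2,0) = 1.1643; S(2,1) = 1.0600; S(2,2) = 0.9650
Terminal payoffs V(N, i) = max(S_T - K, 0):
  V(2,0) = 0.154332; V(2,1) = 0.050000; V(2,2) = 0.000000
Backward induction: V(k, i) = exp(-r*dt) * [p * V(k+1, i) + (1-p) * V(k+1, i+1)].
  V(1,0) = exp(-r*dt) * [p*0.154332 + (1-p)*0.050000] = 0.101236
  V(1,1) = exp(-r*dt) * [p*0.050000 + (1-p)*0.000000] = 0.024561
  V(0,0) = exp(-r*dt) * [p*0.101236 + (1-p)*0.024561] = 0.062219

Answer: Price = V(0,0) = 0.0622


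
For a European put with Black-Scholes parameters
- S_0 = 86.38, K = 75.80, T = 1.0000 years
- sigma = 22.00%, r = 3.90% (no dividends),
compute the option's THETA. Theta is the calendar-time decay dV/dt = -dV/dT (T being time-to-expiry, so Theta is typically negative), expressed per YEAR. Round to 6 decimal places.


d1 = 0.8811721586; d2 = 0.6611721586
phi(d1) = 0.2705845339; exp(-qT) = 1.0000000000; exp(-rT) = 0.9617507091
Theta = -S*exp(-qT)*phi(d1)*sigma/(2*sqrt(T)) + r*K*exp(-rT)*N(-d2) - q*S*exp(-qT)*N(-d1)
N(-d1) = 0.1891123230; N(-d2) = 0.2542509569; sqrt(T) = 1.0000000000
Term 1 = -86.3800 * 1.0000000000 * 0.2705845339 * 0.2200 / (2 * 1.0000000000) = -2.5710401242
Term 2 = 0.0390 * 75.8000 * 0.9617507091 * 0.2542509569 = 0.7228678738
Term 3 = 0 (no dividend yield, q = 0)
Theta = -2.5710401242 + (0.7228678738) + (0.0000000000) = -1.848172

Answer: Theta = -1.848172


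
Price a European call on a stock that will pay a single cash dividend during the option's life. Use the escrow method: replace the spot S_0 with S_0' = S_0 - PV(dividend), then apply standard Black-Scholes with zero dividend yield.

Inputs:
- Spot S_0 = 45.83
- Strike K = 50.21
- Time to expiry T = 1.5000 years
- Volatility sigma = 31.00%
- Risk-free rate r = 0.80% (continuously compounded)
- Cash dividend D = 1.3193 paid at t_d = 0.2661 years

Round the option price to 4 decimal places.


Answer: Price = 4.8202

Derivation:
PV(D) = D * exp(-r * t_d) = 1.3193 * 0.99787346 = 1.31649446
S_0' = S_0 - PV(D) = 45.8300 - 1.31649446 = 44.51350554
d1 = (ln(S_0'/K) + (r + sigma^2/2)*T) / (sigma*sqrt(T)) = -0.09573178
d2 = d1 - sigma*sqrt(T) = -0.47540269
exp(-rT) = 0.98807171
N(d1) = 0.46186680; N(d2) = 0.31724999
C = S_0' * N(d1) - K * exp(-rT) * N(d2) = 44.51350554 * 0.46186680 - 50.2100 * 0.98807171 * 0.31724999 = 4.8202


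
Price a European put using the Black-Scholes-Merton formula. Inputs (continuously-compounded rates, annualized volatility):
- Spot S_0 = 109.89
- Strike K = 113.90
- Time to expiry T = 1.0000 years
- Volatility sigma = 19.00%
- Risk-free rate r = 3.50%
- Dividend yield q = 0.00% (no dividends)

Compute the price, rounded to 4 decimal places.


d1 = (ln(S/K) + (r - q + 0.5*sigma^2) * T) / (sigma * sqrt(T)) = 0.09057366
d2 = d1 - sigma * sqrt(T) = -0.09942634
exp(-rT) = 0.96560542; exp(-qT) = 1.00000000
P = K * exp(-rT) * N(-d2) - S_0 * exp(-qT) * N(-d1)
N(-d1) = 0.46391568; N(-d2) = 0.53960012
P = 113.9000 * 0.96560542 * 0.53960012 - 109.8900 * 1.00000000 * 0.46391568 = 8.3669

Answer: Price = 8.3669


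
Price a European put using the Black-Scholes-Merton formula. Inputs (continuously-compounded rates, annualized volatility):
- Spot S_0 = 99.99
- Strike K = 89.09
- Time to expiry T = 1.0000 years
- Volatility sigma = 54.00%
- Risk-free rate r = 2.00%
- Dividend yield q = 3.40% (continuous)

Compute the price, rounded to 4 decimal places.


d1 = (ln(S/K) + (r - q + 0.5*sigma^2) * T) / (sigma * sqrt(T)) = 0.45782053
d2 = d1 - sigma * sqrt(T) = -0.08217947
exp(-rT) = 0.98019867; exp(-qT) = 0.96657150
P = K * exp(-rT) * N(-d2) - S_0 * exp(-qT) * N(-d1)
N(-d1) = 0.32354069; N(-d2) = 0.53274800
P = 89.0900 * 0.98019867 * 0.53274800 - 99.9900 * 0.96657150 * 0.32354069 = 15.2533

Answer: Price = 15.2533


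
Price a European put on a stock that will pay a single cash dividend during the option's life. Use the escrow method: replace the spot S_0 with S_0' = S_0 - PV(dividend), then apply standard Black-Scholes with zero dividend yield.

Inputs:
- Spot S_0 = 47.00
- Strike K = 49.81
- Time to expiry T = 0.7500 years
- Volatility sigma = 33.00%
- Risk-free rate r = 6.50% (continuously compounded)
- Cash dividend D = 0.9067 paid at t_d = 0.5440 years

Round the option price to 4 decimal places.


PV(D) = D * exp(-r * t_d) = 0.9067 * 0.96525786 = 0.87519930
S_0' = S_0 - PV(D) = 47.0000 - 0.87519930 = 46.12480070
d1 = (ln(S_0'/K) + (r + sigma^2/2)*T) / (sigma*sqrt(T)) = 0.04451726
d2 = d1 - sigma*sqrt(T) = -0.24127113
exp(-rT) = 0.95241920
N(-d1) = 0.48224605; N(-d2) = 0.59532751
P = K * exp(-rT) * N(-d2) - S_0' * N(-d1) = 49.8100 * 0.95241920 * 0.59532751 - 46.12480070 * 0.48224605 = 5.9988

Answer: Price = 5.9988


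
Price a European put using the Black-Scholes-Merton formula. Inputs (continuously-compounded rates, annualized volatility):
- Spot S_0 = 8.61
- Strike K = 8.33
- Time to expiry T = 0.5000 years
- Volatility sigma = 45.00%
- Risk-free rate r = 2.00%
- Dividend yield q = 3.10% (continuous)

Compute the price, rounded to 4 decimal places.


d1 = (ln(S/K) + (r - q + 0.5*sigma^2) * T) / (sigma * sqrt(T)) = 0.24571446
d2 = d1 - sigma * sqrt(T) = -0.07248359
exp(-rT) = 0.99004983; exp(-qT) = 0.98461951
P = K * exp(-rT) * N(-d2) - S_0 * exp(-qT) * N(-d1)
N(-d1) = 0.40295164; N(-d2) = 0.52889147
P = 8.3300 * 0.99004983 * 0.52889147 - 8.6100 * 0.98461951 * 0.40295164 = 0.9458

Answer: Price = 0.9458


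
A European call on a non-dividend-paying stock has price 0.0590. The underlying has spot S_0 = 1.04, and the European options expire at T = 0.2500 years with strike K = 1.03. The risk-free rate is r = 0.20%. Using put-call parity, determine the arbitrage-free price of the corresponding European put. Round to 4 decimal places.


Put-call parity: C - P = S_0 * exp(-qT) - K * exp(-rT).
S_0 * exp(-qT) = 1.0400 * 1.00000000 = 1.04000000
K * exp(-rT) = 1.0300 * 0.99950012 = 1.02948513
P = C - S*exp(-qT) + K*exp(-rT)
P = 0.0590 - 1.04000000 + 1.02948513 = 0.0485

Answer: Put price = 0.0485


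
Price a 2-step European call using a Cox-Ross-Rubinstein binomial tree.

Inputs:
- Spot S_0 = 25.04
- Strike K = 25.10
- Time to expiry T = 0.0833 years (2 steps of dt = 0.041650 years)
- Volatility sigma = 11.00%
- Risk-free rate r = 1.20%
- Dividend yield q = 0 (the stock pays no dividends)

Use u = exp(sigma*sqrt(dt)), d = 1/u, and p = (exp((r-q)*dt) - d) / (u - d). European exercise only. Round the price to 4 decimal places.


dt = T/N = 0.041650
u = exp(sigma*sqrt(dt)) = 1.022703; d = 1/u = 0.977801
p = (exp((r-q)*dt) - d) / (u - d) = 0.505522
Discount per step: exp(-r*dt) = 0.999500
Stock lattice S(k, i) with i counting down-moves:
  k=0: S(0,0) = 25.0400
  k=1: S(1,0) = 25.6085; S(1,1) = 24.4841
  k=2: S(2,0) = 26.1899; S(2,1) = 25.0400; S(2,2) = 23.9406
Terminal payoffs V(N, i) = max(S_T - K, 0):
  V(2,0) = 1.089875; V(2,1) = 0.000000; V(2,2) = 0.000000
Backward induction: V(k, i) = exp(-r*dt) * [p * V(k+1, i) + (1-p) * V(k+1, i+1)].
  V(1,0) = exp(-r*dt) * [p*1.089875 + (1-p)*0.000000] = 0.550680
  V(1,1) = exp(-r*dt) * [p*0.000000 + (1-p)*0.000000] = 0.000000
  V(0,0) = exp(-r*dt) * [p*0.550680 + (1-p)*0.000000] = 0.278242

Answer: Price = V(0,0) = 0.2782


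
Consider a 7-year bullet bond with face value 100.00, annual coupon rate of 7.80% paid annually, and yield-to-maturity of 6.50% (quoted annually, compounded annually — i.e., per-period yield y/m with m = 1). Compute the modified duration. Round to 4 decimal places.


Answer: Modified duration = 5.3538

Derivation:
Coupon per period c = face * coupon_rate / m = 7.800000
Periods per year m = 1; per-period yield y/m = 0.065000
Number of cashflows N = 7
Cashflows (t years, CF_t, discount factor 1/(1+y/m)^(m*t), PV):
  t = 1.0000: CF_t = 7.800000, DF = 0.938967, PV = 7.323944
  t = 2.0000: CF_t = 7.800000, DF = 0.881659, PV = 6.876942
  t = 3.0000: CF_t = 7.800000, DF = 0.827849, PV = 6.457223
  t = 4.0000: CF_t = 7.800000, DF = 0.777323, PV = 6.063120
  t = 5.0000: CF_t = 7.800000, DF = 0.729881, PV = 5.693071
  t = 6.0000: CF_t = 7.800000, DF = 0.685334, PV = 5.345606
  t = 7.0000: CF_t = 107.800000, DF = 0.643506, PV = 69.369970
Price P = sum_t PV_t = 107.129876
First compute Macaulay numerator sum_t t * PV_t:
  t * PV_t at t = 1.0000: 7.323944
  t * PV_t at t = 2.0000: 13.753885
  t * PV_t at t = 3.0000: 19.371669
  t * PV_t at t = 4.0000: 24.252480
  t * PV_t at t = 5.0000: 28.465353
  t * PV_t at t = 6.0000: 32.073637
  t * PV_t at t = 7.0000: 485.589790
Macaulay duration D = 610.830757 / 107.129876 = 5.701778
Modified duration = D / (1 + y/m) = 5.701778 / (1 + 0.065000) = 5.353782


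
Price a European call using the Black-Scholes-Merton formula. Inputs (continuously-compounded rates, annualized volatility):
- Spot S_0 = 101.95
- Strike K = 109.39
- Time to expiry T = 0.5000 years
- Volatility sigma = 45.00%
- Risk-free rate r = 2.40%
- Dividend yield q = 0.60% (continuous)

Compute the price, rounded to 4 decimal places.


Answer: Price = 10.2798

Derivation:
d1 = (ln(S/K) + (r - q + 0.5*sigma^2) * T) / (sigma * sqrt(T)) = -0.03397878
d2 = d1 - sigma * sqrt(T) = -0.35217683
exp(-rT) = 0.98807171; exp(-qT) = 0.99700450
C = S_0 * exp(-qT) * N(d1) - K * exp(-rT) * N(d2)
N(d1) = 0.48644704; N(d2) = 0.36235283
C = 101.9500 * 0.99700450 * 0.48644704 - 109.3900 * 0.98807171 * 0.36235283 = 10.2798


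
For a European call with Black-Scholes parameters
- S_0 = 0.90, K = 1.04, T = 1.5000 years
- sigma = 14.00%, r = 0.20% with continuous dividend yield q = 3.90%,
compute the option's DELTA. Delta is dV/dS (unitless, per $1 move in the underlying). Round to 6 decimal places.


Answer: Delta = 0.131867

Derivation:
d1 = -1.0811652821; d2 = -1.2526295641
phi(d1) = 0.2223733136; exp(-qT) = 0.9431782404; exp(-rT) = 0.9970044955
N(d1) = 0.1398117992
Delta = exp(-qT) * N(d1) = 0.9431782404 * 0.1398117992 = 0.131867


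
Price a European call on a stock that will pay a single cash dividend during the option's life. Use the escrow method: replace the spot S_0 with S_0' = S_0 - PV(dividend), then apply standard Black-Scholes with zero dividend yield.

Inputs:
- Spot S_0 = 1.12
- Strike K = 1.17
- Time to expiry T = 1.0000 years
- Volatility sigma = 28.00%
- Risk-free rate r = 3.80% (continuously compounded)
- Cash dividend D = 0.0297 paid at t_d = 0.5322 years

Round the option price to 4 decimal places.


PV(D) = D * exp(-r * t_d) = 0.0297 * 0.97997953 = 0.02910539
S_0' = S_0 - PV(D) = 1.1200 - 0.02910539 = 1.09089461
d1 = (ln(S_0'/K) + (r + sigma^2/2)*T) / (sigma*sqrt(T)) = 0.02569411
d2 = d1 - sigma*sqrt(T) = -0.25430589
exp(-rT) = 0.96271294
N(d1) = 0.51024934; N(d2) = 0.39962963
C = S_0' * N(d1) - K * exp(-rT) * N(d2) = 1.09089461 * 0.51024934 - 1.1700 * 0.96271294 * 0.39962963 = 0.1065

Answer: Price = 0.1065


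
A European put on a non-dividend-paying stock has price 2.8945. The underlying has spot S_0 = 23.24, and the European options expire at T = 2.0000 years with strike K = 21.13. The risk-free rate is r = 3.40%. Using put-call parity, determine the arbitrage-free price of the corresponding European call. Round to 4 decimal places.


Put-call parity: C - P = S_0 * exp(-qT) - K * exp(-rT).
S_0 * exp(-qT) = 23.2400 * 1.00000000 = 23.24000000
K * exp(-rT) = 21.1300 * 0.93426047 = 19.74092381
C = P + S*exp(-qT) - K*exp(-rT)
C = 2.8945 + 23.24000000 - 19.74092381 = 6.3936

Answer: Call price = 6.3936


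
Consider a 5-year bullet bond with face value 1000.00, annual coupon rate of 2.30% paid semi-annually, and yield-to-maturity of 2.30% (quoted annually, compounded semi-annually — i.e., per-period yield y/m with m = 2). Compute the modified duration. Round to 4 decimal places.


Coupon per period c = face * coupon_rate / m = 11.500000
Periods per year m = 2; per-period yield y/m = 0.011500
Number of cashflows N = 10
Cashflows (t years, CF_t, discount factor 1/(1+y/m)^(m*t), PV):
  t = 0.5000: CF_t = 11.500000, DF = 0.988631, PV = 11.369254
  t = 1.0000: CF_t = 11.500000, DF = 0.977391, PV = 11.239994
  t = 1.5000: CF_t = 11.500000, DF = 0.966279, PV = 11.112203
  t = 2.0000: CF_t = 11.500000, DF = 0.955293, PV = 10.985866
  t = 2.5000: CF_t = 11.500000, DF = 0.944432, PV = 10.860965
  t = 3.0000: CF_t = 11.500000, DF = 0.933694, PV = 10.737484
  t = 3.5000: CF_t = 11.500000, DF = 0.923079, PV = 10.615407
  t = 4.0000: CF_t = 11.500000, DF = 0.912584, PV = 10.494717
  t = 4.5000: CF_t = 11.500000, DF = 0.902209, PV = 10.375400
  t = 5.0000: CF_t = 1011.500000, DF = 0.891951, PV = 902.208711
Price P = sum_t PV_t = 1000.000000
First compute Macaulay numerator sum_t t * PV_t:
  t * PV_t at t = 0.5000: 5.684627
  t * PV_t at t = 1.0000: 11.239994
  t * PV_t at t = 1.5000: 16.668305
  t * PV_t at t = 2.0000: 21.971732
  t * PV_t at t = 2.5000: 27.152412
  t * PV_t at t = 3.0000: 32.212451
  t * PV_t at t = 3.5000: 37.153923
  t * PV_t at t = 4.0000: 41.978869
  t * PV_t at t = 4.5000: 46.689301
  t * PV_t at t = 5.0000: 4511.043556
Macaulay duration D = 4751.795169 / 1000.000000 = 4.751795
Modified duration = D / (1 + y/m) = 4.751795 / (1 + 0.011500) = 4.697771

Answer: Modified duration = 4.6978


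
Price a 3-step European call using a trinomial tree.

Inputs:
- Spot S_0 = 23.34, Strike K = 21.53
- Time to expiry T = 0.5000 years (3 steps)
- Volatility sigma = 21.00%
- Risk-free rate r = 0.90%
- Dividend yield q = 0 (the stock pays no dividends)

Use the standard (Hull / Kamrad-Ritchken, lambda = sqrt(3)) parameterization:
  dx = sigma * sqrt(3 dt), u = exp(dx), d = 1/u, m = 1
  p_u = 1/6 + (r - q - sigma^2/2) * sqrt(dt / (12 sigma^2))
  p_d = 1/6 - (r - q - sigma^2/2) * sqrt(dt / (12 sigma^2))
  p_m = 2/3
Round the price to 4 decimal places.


Answer: Price = V(0,0) = 2.5395

Derivation:
dt = T/N = 0.166667; dx = sigma*sqrt(3*dt) = 0.148492
u = exp(dx) = 1.160084; d = 1/u = 0.862007
p_u = 0.159343, p_m = 0.666667, p_d = 0.173990
Discount per step: exp(-r*dt) = 0.998501
Stock lattice S(k, j) with j the centered position index:
  k=0: S(0,+0) = 23.3400
  k=1: S(1,-1) = 20.1192; S(1,+0) = 23.3400; S(1,+1) = 27.0764
  k=2: S(2,-2) = 17.3429; S(2,-1) = 20.1192; S(2,+0) = 23.3400; S(2,+1) = 27.0764; S(2,+2) = 31.4109
  k=3: S(3,-3) = 14.9497; S(3,-2) = 17.3429; S(3,-1) = 20.1192; S(3,+0) = 23.3400; S(3,+1) = 27.0764; S(3,+2) = 31.4109; S(3,+3) = 36.4392
Terminal payoffs V(N, j) = max(S_T - K, 0):
  V(3,-3) = 0.000000; V(3,-2) = 0.000000; V(3,-1) = 0.000000; V(3,+0) = 1.810000; V(3,+1) = 5.546361; V(3,+2) = 9.880853; V(3,+3) = 14.909228
Backward induction: V(k, j) = exp(-r*dt) * [p_u * V(k+1, j+1) + p_m * V(k+1, j) + p_d * V(k+1, j-1)]
  V(2,-2) = exp(-r*dt) * [p_u*0.000000 + p_m*0.000000 + p_d*0.000000] = 0.000000
  V(2,-1) = exp(-r*dt) * [p_u*1.810000 + p_m*0.000000 + p_d*0.000000] = 0.287979
  V(2,+0) = exp(-r*dt) * [p_u*5.546361 + p_m*1.810000 + p_d*0.000000] = 2.087307
  V(2,+1) = exp(-r*dt) * [p_u*9.880853 + p_m*5.546361 + p_d*1.810000] = 5.578567
  V(2,+2) = exp(-r*dt) * [p_u*14.909228 + p_m*9.880853 + p_d*5.546361] = 9.913050
  V(1,-1) = exp(-r*dt) * [p_u*2.087307 + p_m*0.287979 + p_d*0.000000] = 0.523797
  V(1,+0) = exp(-r*dt) * [p_u*5.578567 + p_m*2.087307 + p_d*0.287979] = 2.327057
  V(1,+1) = exp(-r*dt) * [p_u*9.913050 + p_m*5.578567 + p_d*2.087307] = 5.653306
  V(0,+0) = exp(-r*dt) * [p_u*5.653306 + p_m*2.327057 + p_d*0.523797] = 2.539510


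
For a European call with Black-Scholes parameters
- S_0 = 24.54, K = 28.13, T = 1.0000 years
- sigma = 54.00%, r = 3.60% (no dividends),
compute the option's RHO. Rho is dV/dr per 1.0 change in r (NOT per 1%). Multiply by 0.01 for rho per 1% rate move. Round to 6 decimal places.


d1 = 0.0838292903; d2 = -0.4561707097
phi(d1) = 0.3975429867; exp(-qT) = 1.0000000000; exp(-rT) = 0.9646402935
N(d2) = 0.3241336131
Rho = K*T*exp(-rT)*N(d2) = 28.1300 * 1.0000 * 0.9646402935 * 0.3241336131 = 8.795473

Answer: Rho = 8.795473


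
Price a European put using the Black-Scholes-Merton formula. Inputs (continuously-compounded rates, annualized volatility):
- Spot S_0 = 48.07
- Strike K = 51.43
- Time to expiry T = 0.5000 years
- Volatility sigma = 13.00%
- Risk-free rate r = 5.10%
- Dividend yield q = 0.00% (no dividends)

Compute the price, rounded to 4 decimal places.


Answer: Price = 3.0177

Derivation:
d1 = (ln(S/K) + (r - q + 0.5*sigma^2) * T) / (sigma * sqrt(T)) = -0.41162729
d2 = d1 - sigma * sqrt(T) = -0.50355117
exp(-rT) = 0.97482238; exp(-qT) = 1.00000000
P = K * exp(-rT) * N(-d2) - S_0 * exp(-qT) * N(-d1)
N(-d1) = 0.65969369; N(-d2) = 0.69271159
P = 51.4300 * 0.97482238 * 0.69271159 - 48.0700 * 1.00000000 * 0.65969369 = 3.0177


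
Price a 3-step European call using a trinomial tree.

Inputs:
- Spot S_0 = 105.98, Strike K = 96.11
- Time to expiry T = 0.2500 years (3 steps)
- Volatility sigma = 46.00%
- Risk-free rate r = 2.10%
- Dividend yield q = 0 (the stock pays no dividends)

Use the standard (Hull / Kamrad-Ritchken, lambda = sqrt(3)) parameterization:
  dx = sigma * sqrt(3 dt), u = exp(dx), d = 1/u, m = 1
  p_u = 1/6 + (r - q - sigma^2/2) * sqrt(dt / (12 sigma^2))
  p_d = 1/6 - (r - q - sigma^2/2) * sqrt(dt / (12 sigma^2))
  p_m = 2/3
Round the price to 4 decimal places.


Answer: Price = V(0,0) = 15.6008

Derivation:
dt = T/N = 0.083333; dx = sigma*sqrt(3*dt) = 0.230000
u = exp(dx) = 1.258600; d = 1/u = 0.794534
p_u = 0.151304, p_m = 0.666667, p_d = 0.182029
Discount per step: exp(-r*dt) = 0.998252
Stock lattice S(k, j) with j the centered position index:
  k=0: S(0,+0) = 105.9800
  k=1: S(1,-1) = 84.2047; S(1,+0) = 105.9800; S(1,+1) = 133.3864
  k=2: S(2,-2) = 66.9034; S(2,-1) = 84.2047; S(2,+0) = 105.9800; S(2,+1) = 133.3864; S(2,+2) = 167.8802
  k=3: S(3,-3) = 53.1570; S(3,-2) = 66.9034; S(3,-1) = 84.2047; S(3,+0) = 105.9800; S(3,+1) = 133.3864; S(3,+2) = 167.8802; S(3,+3) = 211.2940
Terminal payoffs V(N, j) = max(S_T - K, 0):
  V(3,-3) = 0.000000; V(3,-2) = 0.000000; V(3,-1) = 0.000000; V(3,+0) = 9.870000; V(3,+1) = 37.276429; V(3,+2) = 71.770161; V(3,+3) = 115.183972
Backward induction: V(k, j) = exp(-r*dt) * [p_u * V(k+1, j+1) + p_m * V(k+1, j) + p_d * V(k+1, j-1)]
  V(2,-2) = exp(-r*dt) * [p_u*0.000000 + p_m*0.000000 + p_d*0.000000] = 0.000000
  V(2,-1) = exp(-r*dt) * [p_u*9.870000 + p_m*0.000000 + p_d*0.000000] = 1.490763
  V(2,+0) = exp(-r*dt) * [p_u*37.276429 + p_m*9.870000 + p_d*0.000000] = 12.198719
  V(2,+1) = exp(-r*dt) * [p_u*71.770161 + p_m*37.276429 + p_d*9.870000] = 37.441137
  V(2,+2) = exp(-r*dt) * [p_u*115.183972 + p_m*71.770161 + p_d*37.276429] = 71.934006
  V(1,-1) = exp(-r*dt) * [p_u*12.198719 + p_m*1.490763 + p_d*0.000000] = 2.834596
  V(1,+0) = exp(-r*dt) * [p_u*37.441137 + p_m*12.198719 + p_d*1.490763] = 14.044249
  V(1,+1) = exp(-r*dt) * [p_u*71.934006 + p_m*37.441137 + p_d*12.198719] = 37.998650
  V(0,+0) = exp(-r*dt) * [p_u*37.998650 + p_m*14.044249 + p_d*2.834596] = 15.600847


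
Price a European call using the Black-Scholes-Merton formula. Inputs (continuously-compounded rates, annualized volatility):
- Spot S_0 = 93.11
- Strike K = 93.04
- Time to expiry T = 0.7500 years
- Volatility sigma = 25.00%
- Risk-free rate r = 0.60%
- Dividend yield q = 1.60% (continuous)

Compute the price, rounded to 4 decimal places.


Answer: Price = 7.6501

Derivation:
d1 = (ln(S/K) + (r - q + 0.5*sigma^2) * T) / (sigma * sqrt(T)) = 0.07708588
d2 = d1 - sigma * sqrt(T) = -0.13942048
exp(-rT) = 0.99551011; exp(-qT) = 0.98807171
C = S_0 * exp(-qT) * N(d1) - K * exp(-rT) * N(d2)
N(d1) = 0.53072239; N(d2) = 0.44455895
C = 93.1100 * 0.98807171 * 0.53072239 - 93.0400 * 0.99551011 * 0.44455895 = 7.6501


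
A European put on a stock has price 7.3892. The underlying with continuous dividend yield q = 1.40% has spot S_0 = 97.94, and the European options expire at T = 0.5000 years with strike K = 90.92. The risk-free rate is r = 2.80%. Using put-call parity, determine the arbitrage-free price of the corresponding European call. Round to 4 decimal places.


Answer: Call price = 14.9900

Derivation:
Put-call parity: C - P = S_0 * exp(-qT) - K * exp(-rT).
S_0 * exp(-qT) = 97.9400 * 0.99302444 = 97.25681394
K * exp(-rT) = 90.9200 * 0.98609754 = 89.65598872
C = P + S*exp(-qT) - K*exp(-rT)
C = 7.3892 + 97.25681394 - 89.65598872 = 14.9900


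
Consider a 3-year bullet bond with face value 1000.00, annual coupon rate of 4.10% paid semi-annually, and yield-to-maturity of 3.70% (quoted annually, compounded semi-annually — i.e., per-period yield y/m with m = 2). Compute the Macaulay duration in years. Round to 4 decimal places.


Answer: Macaulay duration = 2.8543 years

Derivation:
Coupon per period c = face * coupon_rate / m = 20.500000
Periods per year m = 2; per-period yield y/m = 0.018500
Number of cashflows N = 6
Cashflows (t years, CF_t, discount factor 1/(1+y/m)^(m*t), PV):
  t = 0.5000: CF_t = 20.500000, DF = 0.981836, PV = 20.127639
  t = 1.0000: CF_t = 20.500000, DF = 0.964002, PV = 19.762041
  t = 1.5000: CF_t = 20.500000, DF = 0.946492, PV = 19.403084
  t = 2.0000: CF_t = 20.500000, DF = 0.929300, PV = 19.050647
  t = 2.5000: CF_t = 20.500000, DF = 0.912420, PV = 18.704612
  t = 3.0000: CF_t = 1020.500000, DF = 0.895847, PV = 914.211772
Price P = sum_t PV_t = 1011.259794
Macaulay numerator sum_t t * PV_t:
  t * PV_t at t = 0.5000: 10.063819
  t * PV_t at t = 1.0000: 19.762041
  t * PV_t at t = 1.5000: 29.104626
  t * PV_t at t = 2.0000: 38.101294
  t * PV_t at t = 2.5000: 46.761529
  t * PV_t at t = 3.0000: 2742.635315
Macaulay duration D = (sum_t t * PV_t) / P = 2886.428623 / 1011.259794 = 2.854290


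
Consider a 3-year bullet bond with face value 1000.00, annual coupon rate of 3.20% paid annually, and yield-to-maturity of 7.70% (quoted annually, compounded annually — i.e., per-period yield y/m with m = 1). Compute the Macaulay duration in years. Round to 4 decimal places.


Coupon per period c = face * coupon_rate / m = 32.000000
Periods per year m = 1; per-period yield y/m = 0.077000
Number of cashflows N = 3
Cashflows (t years, CF_t, discount factor 1/(1+y/m)^(m*t), PV):
  t = 1.0000: CF_t = 32.000000, DF = 0.928505, PV = 29.712163
  t = 2.0000: CF_t = 32.000000, DF = 0.862122, PV = 27.587895
  t = 3.0000: CF_t = 1032.000000, DF = 0.800484, PV = 826.099934
Price P = sum_t PV_t = 883.399993
Macaulay numerator sum_t t * PV_t:
  t * PV_t at t = 1.0000: 29.712163
  t * PV_t at t = 2.0000: 55.175791
  t * PV_t at t = 3.0000: 2478.299802
Macaulay duration D = (sum_t t * PV_t) / P = 2563.187756 / 883.399993 = 2.901503

Answer: Macaulay duration = 2.9015 years


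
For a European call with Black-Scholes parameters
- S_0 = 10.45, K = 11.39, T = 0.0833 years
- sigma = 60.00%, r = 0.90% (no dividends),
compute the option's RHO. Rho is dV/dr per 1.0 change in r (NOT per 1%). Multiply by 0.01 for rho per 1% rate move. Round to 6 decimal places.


d1 = -0.4064787302; d2 = -0.5796491665
phi(d1) = 0.3673092979; exp(-qT) = 1.0000000000; exp(-rT) = 0.9992505810
N(d2) = 0.2810756150
Rho = K*T*exp(-rT)*N(d2) = 11.3900 * 0.0833 * 0.9992505810 * 0.2810756150 = 0.266481

Answer: Rho = 0.266481


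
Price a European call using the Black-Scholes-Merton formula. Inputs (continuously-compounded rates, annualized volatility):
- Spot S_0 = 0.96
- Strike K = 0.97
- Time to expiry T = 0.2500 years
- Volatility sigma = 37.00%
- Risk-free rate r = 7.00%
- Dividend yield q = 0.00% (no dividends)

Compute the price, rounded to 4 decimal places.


Answer: Price = 0.0740

Derivation:
d1 = (ln(S/K) + (r - q + 0.5*sigma^2) * T) / (sigma * sqrt(T)) = 0.13107953
d2 = d1 - sigma * sqrt(T) = -0.05392047
exp(-rT) = 0.98265224; exp(-qT) = 1.00000000
C = S_0 * exp(-qT) * N(d1) - K * exp(-rT) * N(d2)
N(d1) = 0.55214380; N(d2) = 0.47849926
C = 0.9600 * 1.00000000 * 0.55214380 - 0.9700 * 0.98265224 * 0.47849926 = 0.0740


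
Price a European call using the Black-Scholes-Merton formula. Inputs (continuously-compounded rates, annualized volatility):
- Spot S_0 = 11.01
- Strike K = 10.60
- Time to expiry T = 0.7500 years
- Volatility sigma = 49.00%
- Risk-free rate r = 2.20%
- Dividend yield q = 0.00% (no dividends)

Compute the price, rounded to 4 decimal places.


Answer: Price = 2.1073

Derivation:
d1 = (ln(S/K) + (r - q + 0.5*sigma^2) * T) / (sigma * sqrt(T)) = 0.34048926
d2 = d1 - sigma * sqrt(T) = -0.08386319
exp(-rT) = 0.98363538; exp(-qT) = 1.00000000
C = S_0 * exp(-qT) * N(d1) - K * exp(-rT) * N(d2)
N(d1) = 0.63325594; N(d2) = 0.46658260
C = 11.0100 * 1.00000000 * 0.63325594 - 10.6000 * 0.98363538 * 0.46658260 = 2.1073


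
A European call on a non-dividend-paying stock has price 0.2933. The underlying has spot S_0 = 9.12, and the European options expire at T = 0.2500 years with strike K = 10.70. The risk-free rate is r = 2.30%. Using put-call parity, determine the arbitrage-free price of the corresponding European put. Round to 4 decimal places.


Answer: Put price = 1.8120

Derivation:
Put-call parity: C - P = S_0 * exp(-qT) - K * exp(-rT).
S_0 * exp(-qT) = 9.1200 * 1.00000000 = 9.12000000
K * exp(-rT) = 10.7000 * 0.99426650 = 10.63865155
P = C - S*exp(-qT) + K*exp(-rT)
P = 0.2933 - 9.12000000 + 10.63865155 = 1.8120


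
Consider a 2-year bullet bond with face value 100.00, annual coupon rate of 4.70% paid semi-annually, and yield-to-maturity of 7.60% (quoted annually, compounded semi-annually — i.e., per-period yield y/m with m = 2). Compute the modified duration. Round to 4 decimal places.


Answer: Modified duration = 1.8594

Derivation:
Coupon per period c = face * coupon_rate / m = 2.350000
Periods per year m = 2; per-period yield y/m = 0.038000
Number of cashflows N = 4
Cashflows (t years, CF_t, discount factor 1/(1+y/m)^(m*t), PV):
  t = 0.5000: CF_t = 2.350000, DF = 0.963391, PV = 2.263969
  t = 1.0000: CF_t = 2.350000, DF = 0.928122, PV = 2.181088
  t = 1.5000: CF_t = 2.350000, DF = 0.894145, PV = 2.101241
  t = 2.0000: CF_t = 102.350000, DF = 0.861411, PV = 88.165451
Price P = sum_t PV_t = 94.711749
First compute Macaulay numerator sum_t t * PV_t:
  t * PV_t at t = 0.5000: 1.131985
  t * PV_t at t = 1.0000: 2.181088
  t * PV_t at t = 1.5000: 3.151861
  t * PV_t at t = 2.0000: 176.330902
Macaulay duration D = 182.795835 / 94.711749 = 1.930023
Modified duration = D / (1 + y/m) = 1.930023 / (1 + 0.038000) = 1.859367


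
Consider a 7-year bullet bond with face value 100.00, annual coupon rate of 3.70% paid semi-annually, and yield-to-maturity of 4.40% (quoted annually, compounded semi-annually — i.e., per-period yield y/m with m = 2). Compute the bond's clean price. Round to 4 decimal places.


Coupon per period c = face * coupon_rate / m = 1.850000
Periods per year m = 2; per-period yield y/m = 0.022000
Number of cashflows N = 14
Cashflows (t years, CF_t, discount factor 1/(1+y/m)^(m*t), PV):
  t = 0.5000: CF_t = 1.850000, DF = 0.978474, PV = 1.810176
  t = 1.0000: CF_t = 1.850000, DF = 0.957411, PV = 1.771210
  t = 1.5000: CF_t = 1.850000, DF = 0.936801, PV = 1.733082
  t = 2.0000: CF_t = 1.850000, DF = 0.916635, PV = 1.695775
  t = 2.5000: CF_t = 1.850000, DF = 0.896903, PV = 1.659271
  t = 3.0000: CF_t = 1.850000, DF = 0.877596, PV = 1.623553
  t = 3.5000: CF_t = 1.850000, DF = 0.858704, PV = 1.588603
  t = 4.0000: CF_t = 1.850000, DF = 0.840220, PV = 1.554406
  t = 4.5000: CF_t = 1.850000, DF = 0.822133, PV = 1.520946
  t = 5.0000: CF_t = 1.850000, DF = 0.804435, PV = 1.488205
  t = 5.5000: CF_t = 1.850000, DF = 0.787119, PV = 1.456169
  t = 6.0000: CF_t = 1.850000, DF = 0.770175, PV = 1.424823
  t = 6.5000: CF_t = 1.850000, DF = 0.753596, PV = 1.394152
  t = 7.0000: CF_t = 101.850000, DF = 0.737373, PV = 75.101479
Price P = sum_t PV_t = 95.821849

Answer: Price = 95.8218


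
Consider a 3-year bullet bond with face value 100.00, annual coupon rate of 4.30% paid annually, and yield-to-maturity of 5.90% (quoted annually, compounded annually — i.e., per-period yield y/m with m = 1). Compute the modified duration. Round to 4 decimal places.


Coupon per period c = face * coupon_rate / m = 4.300000
Periods per year m = 1; per-period yield y/m = 0.059000
Number of cashflows N = 3
Cashflows (t years, CF_t, discount factor 1/(1+y/m)^(m*t), PV):
  t = 1.0000: CF_t = 4.300000, DF = 0.944287, PV = 4.060434
  t = 2.0000: CF_t = 4.300000, DF = 0.891678, PV = 3.834216
  t = 3.0000: CF_t = 104.300000, DF = 0.842000, PV = 87.820606
Price P = sum_t PV_t = 95.715256
First compute Macaulay numerator sum_t t * PV_t:
  t * PV_t at t = 1.0000: 4.060434
  t * PV_t at t = 2.0000: 7.668431
  t * PV_t at t = 3.0000: 263.461817
Macaulay duration D = 275.190683 / 95.715256 = 2.875097
Modified duration = D / (1 + y/m) = 2.875097 / (1 + 0.059000) = 2.714917

Answer: Modified duration = 2.7149


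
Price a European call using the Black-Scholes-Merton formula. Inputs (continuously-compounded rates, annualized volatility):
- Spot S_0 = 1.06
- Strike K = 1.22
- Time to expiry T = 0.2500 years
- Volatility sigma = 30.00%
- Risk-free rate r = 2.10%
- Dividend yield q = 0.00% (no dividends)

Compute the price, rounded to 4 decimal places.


d1 = (ln(S/K) + (r - q + 0.5*sigma^2) * T) / (sigma * sqrt(T)) = -0.82721300
d2 = d1 - sigma * sqrt(T) = -0.97721300
exp(-rT) = 0.99476376; exp(-qT) = 1.00000000
C = S_0 * exp(-qT) * N(d1) - K * exp(-rT) * N(d2)
N(d1) = 0.20405817; N(d2) = 0.16423186
C = 1.0600 * 1.00000000 * 0.20405817 - 1.2200 * 0.99476376 * 0.16423186 = 0.0170

Answer: Price = 0.0170


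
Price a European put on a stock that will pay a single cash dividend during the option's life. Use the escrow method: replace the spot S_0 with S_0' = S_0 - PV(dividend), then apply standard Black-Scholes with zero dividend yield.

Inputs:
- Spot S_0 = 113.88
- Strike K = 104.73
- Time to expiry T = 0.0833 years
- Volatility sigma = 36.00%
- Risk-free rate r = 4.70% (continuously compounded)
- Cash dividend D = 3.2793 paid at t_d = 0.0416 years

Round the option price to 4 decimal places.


Answer: Price = 1.9964

Derivation:
PV(D) = D * exp(-r * t_d) = 3.2793 * 0.99804671 = 3.27289458
S_0' = S_0 - PV(D) = 113.8800 - 3.27289458 = 110.60710542
d1 = (ln(S_0'/K) + (r + sigma^2/2)*T) / (sigma*sqrt(T)) = 0.61511329
d2 = d1 - sigma*sqrt(T) = 0.51121102
exp(-rT) = 0.99609255
N(-d1) = 0.26923995; N(-d2) = 0.30460165
P = K * exp(-rT) * N(-d2) - S_0' * N(-d1) = 104.7300 * 0.99609255 * 0.30460165 - 110.60710542 * 0.26923995 = 1.9964


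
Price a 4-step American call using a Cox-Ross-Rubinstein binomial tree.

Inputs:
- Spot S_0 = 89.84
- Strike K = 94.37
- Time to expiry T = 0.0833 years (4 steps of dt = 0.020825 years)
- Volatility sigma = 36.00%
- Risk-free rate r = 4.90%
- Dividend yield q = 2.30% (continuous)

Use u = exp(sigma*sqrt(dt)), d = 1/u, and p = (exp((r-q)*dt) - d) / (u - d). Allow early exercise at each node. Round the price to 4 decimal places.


dt = T/N = 0.020825
u = exp(sigma*sqrt(dt)) = 1.053324; d = 1/u = 0.949375
p = (exp((r-q)*dt) - d) / (u - d) = 0.492225
Discount per step: exp(-r*dt) = 0.998980
Stock lattice S(k, i) with i counting down-moves:
  k=0: S(0,0) = 89.8400
  k=1: S(1,0) = 94.6307; S(1,1) = 85.2919
  k=2: S(2,0) = 99.6768; S(2,1) = 89.8400; S(2,2) = 80.9740
  k=3: S(3,0) = 104.9920; S(3,1) = 94.6307; S(3,2) = 85.2919; S(3,3) = 76.8747
  k=4: S(4,0) = 110.5906; S(4,1) = 99.6768; S(4,2) = 89.8400; S(4,3) = 80.9740; S(4,4) = 72.9829
Terminal payoffs V(N, i) = max(S_T - K, 0):
  V(4,0) = 16.220571; V(4,1) = 5.306762; V(4,2) = 0.000000; V(4,3) = 0.000000; V(4,4) = 0.000000
Backward induction: V(k, i) = exp(-r*dt) * [p * V(k+1, i) + (1-p) * V(k+1, i+1)]; then take max(V_cont, immediate exercise) for American.
  V(3,0) = exp(-r*dt) * [p*16.220571 + (1-p)*5.306762] = 10.667924; exercise = 10.621952; V(3,0) = max -> 10.667924
  V(3,1) = exp(-r*dt) * [p*5.306762 + (1-p)*0.000000] = 2.609459; exercise = 0.260652; V(3,1) = max -> 2.609459
  V(3,2) = exp(-r*dt) * [p*0.000000 + (1-p)*0.000000] = 0.000000; exercise = 0.000000; V(3,2) = max -> 0.000000
  V(3,3) = exp(-r*dt) * [p*0.000000 + (1-p)*0.000000] = 0.000000; exercise = 0.000000; V(3,3) = max -> 0.000000
  V(2,0) = exp(-r*dt) * [p*10.667924 + (1-p)*2.609459] = 6.569333; exercise = 5.306762; V(2,0) = max -> 6.569333
  V(2,1) = exp(-r*dt) * [p*2.609459 + (1-p)*0.000000] = 1.283132; exercise = 0.000000; V(2,1) = max -> 1.283132
  V(2,2) = exp(-r*dt) * [p*0.000000 + (1-p)*0.000000] = 0.000000; exercise = 0.000000; V(2,2) = max -> 0.000000
  V(1,0) = exp(-r*dt) * [p*6.569333 + (1-p)*1.283132] = 3.881171; exercise = 0.260652; V(1,0) = max -> 3.881171
  V(1,1) = exp(-r*dt) * [p*1.283132 + (1-p)*0.000000] = 0.630946; exercise = 0.000000; V(1,1) = max -> 0.630946
  V(0,0) = exp(-r*dt) * [p*3.881171 + (1-p)*0.630946] = 2.228514; exercise = 0.000000; V(0,0) = max -> 2.228514

Answer: Price = V(0,0) = 2.2285
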